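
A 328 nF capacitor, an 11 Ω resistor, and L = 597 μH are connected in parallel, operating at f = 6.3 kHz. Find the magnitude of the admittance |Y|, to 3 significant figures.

95.5 mS

ω = 2πf = 39580 rad/s
X_L = ωL = 23.6 Ω
X_C = 1/(ωC) = 77.0 Ω
Parallel: admittances add. Y = 1/R + 1/(jωL) + jωC
Y = (0.0909 − j0.0293) S
|Y| = 0.0955 S → |Z| = 1/|Y| = 10.5 Ω, ∠Z = −∠Y = 17.9°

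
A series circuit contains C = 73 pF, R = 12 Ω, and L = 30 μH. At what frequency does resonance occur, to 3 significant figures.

3.40 MHz

ω₀ = 1/√(LC) = 1/√(3e-05 × 7.3e-11) = 2.137e+07 rad/s
f₀ = ω₀/(2π) = 3.40 MHz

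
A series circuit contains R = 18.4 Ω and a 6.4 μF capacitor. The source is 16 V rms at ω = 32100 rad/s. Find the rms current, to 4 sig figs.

840.6 mA

X_C = 1/(ωC) = 4.868 Ω
Z = 18.40 − j4.868 Ω
|Z| = √(18.40² + 4.868²) = 19.03 Ω
I = V/|Z| = 16/19.03 = 840.6 mA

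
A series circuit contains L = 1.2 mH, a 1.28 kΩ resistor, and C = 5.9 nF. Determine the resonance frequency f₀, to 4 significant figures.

ω₀ = 1/√(LC) = 1/√(0.0012 × 5.9e-09) = 375800 rad/s
f₀ = ω₀/(2π) = 59.81 kHz

59.81 kHz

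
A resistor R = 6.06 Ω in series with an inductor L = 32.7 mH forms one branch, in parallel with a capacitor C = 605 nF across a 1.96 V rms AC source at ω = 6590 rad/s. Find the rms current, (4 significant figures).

X_L = ωL = 215.5 Ω
X_C = 1/(ωC) = 250.8 Ω
Branch 1 (R+jX_L): Z₁ = 6.060 + j215.5 Ω, |Z₁| = 215.6 Ω
Branch 2 (−jX_C): Z₂ = −j250.8 Ω
Parallel: Z = Z₁Z₂/(Z₁+Z₂), |Z| = 1509 Ω, ∠Z = 78.65°
I = V/|Z| = 1.96/1509 = 1.299 mA

1.299 mA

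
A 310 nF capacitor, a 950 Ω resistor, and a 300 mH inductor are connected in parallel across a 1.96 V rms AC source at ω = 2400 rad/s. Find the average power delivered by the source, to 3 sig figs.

4.04 mW

X_L = ωL = 720 Ω
X_C = 1/(ωC) = 1340 Ω
Parallel: admittances add. Y = 1/R + 1/(jωL) + jωC
Y = (0.00105 − j0.000645) S
|Y| = 0.00123 S → |Z| = 1/|Y| = 810 Ω, ∠Z = −∠Y = 31.5°
I = V/|Z| = 2.42 mA
P = VI cos φ = 1.96 × 0.00242 × cos(31.5°) = 4.04 mW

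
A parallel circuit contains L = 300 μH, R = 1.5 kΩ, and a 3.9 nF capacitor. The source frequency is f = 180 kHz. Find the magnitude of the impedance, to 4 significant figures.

621.8 Ω

ω = 2πf = 1.131e+06 rad/s
X_L = ωL = 339.3 Ω
X_C = 1/(ωC) = 226.7 Ω
Parallel: admittances add. Y = 1/R + 1/(jωL) + jωC
Y = (0.0006667 + j0.001463) S
|Y| = 0.001608 S → |Z| = 1/|Y| = 621.8 Ω, ∠Z = −∠Y = -65.51°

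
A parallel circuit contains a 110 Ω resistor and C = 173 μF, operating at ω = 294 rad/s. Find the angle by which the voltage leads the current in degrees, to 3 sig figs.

-79.9°

X_C = 1/(ωC) = 19.7 Ω
Parallel: admittances add. Y = 1/R + jωC
Y = (0.00909 + j0.0509) S
|Y| = 0.0517 S → |Z| = 1/|Y| = 19.4 Ω, ∠Z = −∠Y = -79.9°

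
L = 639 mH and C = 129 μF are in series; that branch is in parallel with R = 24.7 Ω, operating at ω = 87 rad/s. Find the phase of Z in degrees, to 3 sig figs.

-36.4°

X_L = ωL = 55.6 Ω
X_C = 1/(ωC) = 89.1 Ω
Branch 1: Z₁ = R = 24.7 Ω
Branch 2 (series LC): Z₂ = j(X_L − X_C) = −j33.5 Ω
Parallel: Z = Z₁Z₂/(Z₁+Z₂), |Z| = 19.9 Ω, ∠Z = -36.4°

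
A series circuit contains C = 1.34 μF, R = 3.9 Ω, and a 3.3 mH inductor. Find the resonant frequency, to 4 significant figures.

ω₀ = 1/√(LC) = 1/√(0.0033 × 1.34e-06) = 15040 rad/s
f₀ = ω₀/(2π) = 2.393 kHz

2.393 kHz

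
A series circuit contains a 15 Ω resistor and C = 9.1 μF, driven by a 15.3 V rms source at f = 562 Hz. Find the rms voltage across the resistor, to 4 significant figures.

6.643 V

ω = 2πf = 3531 rad/s
X_C = 1/(ωC) = 31.12 Ω
Z = 15.00 − j31.12 Ω
|Z| = √(15.00² + 31.12²) = 34.55 Ω
I = V/|Z| = 442.9 mA
V_R = I·|Z_R| = 0.4429 × 15.00 = 6.643 V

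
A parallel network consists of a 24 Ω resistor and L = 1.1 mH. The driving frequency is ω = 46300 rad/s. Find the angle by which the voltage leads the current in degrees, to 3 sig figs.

25.2°

X_L = ωL = 50.9 Ω
Parallel: admittances add. Y = 1/R + 1/(jωL)
Y = (0.0417 − j0.0196) S
|Y| = 0.0461 S → |Z| = 1/|Y| = 21.7 Ω, ∠Z = −∠Y = 25.2°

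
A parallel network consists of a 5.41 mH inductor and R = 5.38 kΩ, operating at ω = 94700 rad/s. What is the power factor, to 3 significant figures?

0.0948

X_L = ωL = 512 Ω
Parallel: admittances add. Y = 1/R + 1/(jωL)
Y = (0.000186 − j0.00195) S
|Y| = 0.00196 S → |Z| = 1/|Y| = 510 Ω, ∠Z = −∠Y = 84.6°
cos φ = cos(84.6°) = 0.0948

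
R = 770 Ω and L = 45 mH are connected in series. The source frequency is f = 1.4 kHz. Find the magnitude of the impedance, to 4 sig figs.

ω = 2πf = 8796 rad/s
X_L = ωL = 395.8 Ω
Z = 770.0 + j395.8 Ω
|Z| = √(770.0² + 395.8²) = 865.8 Ω

865.8 Ω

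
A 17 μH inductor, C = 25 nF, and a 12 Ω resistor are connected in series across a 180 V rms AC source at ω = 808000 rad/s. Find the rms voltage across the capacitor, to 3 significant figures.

236 V

X_L = ωL = 13.7 Ω
X_C = 1/(ωC) = 49.5 Ω
Net reactance X = X_L − X_C = -35.8 Ω
Z = 12.0 − j35.8 Ω
|Z| = √(12.0² + 35.8²) = 37.7 Ω
I = V/|Z| = 4.77 A
V_C = I·|Z_C| = 4.77 × 49.5 = 236 V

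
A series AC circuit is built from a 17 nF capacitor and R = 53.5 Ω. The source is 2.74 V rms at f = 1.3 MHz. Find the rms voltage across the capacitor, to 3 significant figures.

ω = 2πf = 8.168e+06 rad/s
X_C = 1/(ωC) = 7.20 Ω
Z = 53.5 − j7.20 Ω
|Z| = √(53.5² + 7.20²) = 54.0 Ω
I = V/|Z| = 50.8 mA
V_C = I·|Z_C| = 0.0508 × 7.20 = 0.366 V

0.366 V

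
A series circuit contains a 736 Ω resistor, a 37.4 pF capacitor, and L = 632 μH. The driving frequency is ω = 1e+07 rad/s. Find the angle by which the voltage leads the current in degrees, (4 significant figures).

X_L = ωL = 6320 Ω
X_C = 1/(ωC) = 2674 Ω
Net reactance X = X_L − X_C = 3646 Ω
Z = 736.0 + j3646 Ω
|Z| = √(736.0² + 3646²) = 3720 Ω
∠Z = arctan(3646/736.0) = 78.59°

78.59°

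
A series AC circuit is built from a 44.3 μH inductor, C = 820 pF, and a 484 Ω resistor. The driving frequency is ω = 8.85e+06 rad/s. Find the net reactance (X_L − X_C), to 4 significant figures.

X_L = ωL = 392.1 Ω
X_C = 1/(ωC) = 137.8 Ω
X = 392.1 − 137.8 = 254.3 Ω

254.3 Ω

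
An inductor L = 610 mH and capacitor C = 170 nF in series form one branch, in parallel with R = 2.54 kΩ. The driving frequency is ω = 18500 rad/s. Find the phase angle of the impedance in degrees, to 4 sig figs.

X_L = ωL = 11280 Ω
X_C = 1/(ωC) = 318.0 Ω
Branch 1: Z₁ = R = 2540 Ω
Branch 2 (series LC): Z₂ = j(X_L − X_C) = j10970 Ω
Parallel: Z = Z₁Z₂/(Z₁+Z₂), |Z| = 2475 Ω, ∠Z = 13.04°

13.04°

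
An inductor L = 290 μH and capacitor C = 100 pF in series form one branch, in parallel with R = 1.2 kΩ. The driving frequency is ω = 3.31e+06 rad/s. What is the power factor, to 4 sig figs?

X_L = ωL = 959.9 Ω
X_C = 1/(ωC) = 3021 Ω
Branch 1: Z₁ = R = 1200 Ω
Branch 2 (series LC): Z₂ = j(X_L − X_C) = −j2061 Ω
Parallel: Z = Z₁Z₂/(Z₁+Z₂), |Z| = 1037 Ω, ∠Z = -30.21°
cos φ = cos(-30.21°) = 0.8642

0.8642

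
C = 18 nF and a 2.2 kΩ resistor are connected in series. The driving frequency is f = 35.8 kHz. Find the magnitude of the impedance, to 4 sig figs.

ω = 2πf = 224900 rad/s
X_C = 1/(ωC) = 247.0 Ω
Z = 2200 − j247.0 Ω
|Z| = √(2200² + 247.0²) = 2214 Ω

2214 Ω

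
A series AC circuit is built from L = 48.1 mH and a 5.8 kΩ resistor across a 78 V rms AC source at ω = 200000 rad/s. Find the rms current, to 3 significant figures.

6.94 mA

X_L = ωL = 9620 Ω
Z = 5800 + j9620 Ω
|Z| = √(5800² + 9620²) = 11200 Ω
I = V/|Z| = 78/11200 = 6.94 mA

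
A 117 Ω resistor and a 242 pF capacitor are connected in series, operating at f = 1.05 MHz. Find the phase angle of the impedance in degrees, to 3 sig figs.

-79.4°

ω = 2πf = 6.597e+06 rad/s
X_C = 1/(ωC) = 626 Ω
Z = 117 − j626 Ω
|Z| = √(117² + 626²) = 637 Ω
∠Z = arctan(-626/117) = -79.4°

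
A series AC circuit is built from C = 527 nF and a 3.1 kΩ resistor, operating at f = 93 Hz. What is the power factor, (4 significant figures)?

0.6905

ω = 2πf = 584.3 rad/s
X_C = 1/(ωC) = 3247 Ω
Z = 3100 − j3247 Ω
|Z| = √(3100² + 3247²) = 4489 Ω
∠Z = arctan(-3247/3100) = -46.33°
cos φ = cos(-46.33°) = 0.6905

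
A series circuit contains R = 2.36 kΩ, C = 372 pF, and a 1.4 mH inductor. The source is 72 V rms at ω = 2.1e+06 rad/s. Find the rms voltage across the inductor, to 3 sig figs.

X_L = ωL = 2940 Ω
X_C = 1/(ωC) = 1280 Ω
Net reactance X = X_L − X_C = 1660 Ω
Z = 2360 + j1660 Ω
|Z| = √(2360² + 1660²) = 2890 Ω
I = V/|Z| = 25.0 mA
V_L = I·|Z_L| = 0.0250 × 2940 = 73.4 V

73.4 V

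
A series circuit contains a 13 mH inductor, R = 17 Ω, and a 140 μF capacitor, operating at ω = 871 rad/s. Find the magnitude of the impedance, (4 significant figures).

17.28 Ω

X_L = ωL = 11.32 Ω
X_C = 1/(ωC) = 8.201 Ω
Net reactance X = X_L − X_C = 3.122 Ω
Z = 17.00 + j3.122 Ω
|Z| = √(17.00² + 3.122²) = 17.28 Ω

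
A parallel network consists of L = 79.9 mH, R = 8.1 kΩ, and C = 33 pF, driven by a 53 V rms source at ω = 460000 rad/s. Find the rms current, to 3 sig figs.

6.57 mA

X_L = ωL = 36800 Ω
X_C = 1/(ωC) = 65900 Ω
Parallel: admittances add. Y = 1/R + 1/(jωL) + jωC
Y = (0.000123 − j1.2e-05) S
|Y| = 0.000124 S → |Z| = 1/|Y| = 8060 Ω, ∠Z = −∠Y = 5.56°
I = V/|Z| = 53/8060 = 6.57 mA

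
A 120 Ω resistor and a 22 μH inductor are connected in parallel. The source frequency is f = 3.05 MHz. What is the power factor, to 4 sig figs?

ω = 2πf = 1.916e+07 rad/s
X_L = ωL = 421.6 Ω
Parallel: admittances add. Y = 1/R + 1/(jωL)
Y = (0.008333 − j0.002372) S
|Y| = 0.008664 S → |Z| = 1/|Y| = 115.4 Ω, ∠Z = −∠Y = 15.89°
cos φ = cos(15.89°) = 0.9618

0.9618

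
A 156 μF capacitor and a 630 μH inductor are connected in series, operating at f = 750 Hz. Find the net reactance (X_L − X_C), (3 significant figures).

1.61 Ω

ω = 2πf = 4712 rad/s
X_L = ωL = 2.97 Ω
X_C = 1/(ωC) = 1.36 Ω
X = 2.97 − 1.36 = 1.61 Ω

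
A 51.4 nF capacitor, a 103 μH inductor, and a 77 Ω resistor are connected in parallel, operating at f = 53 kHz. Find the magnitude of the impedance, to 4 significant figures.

ω = 2πf = 333000 rad/s
X_L = ωL = 34.30 Ω
X_C = 1/(ωC) = 58.42 Ω
Parallel: admittances add. Y = 1/R + 1/(jωL) + jωC
Y = (0.01299 − j0.01204) S
|Y| = 0.01771 S → |Z| = 1/|Y| = 56.47 Ω, ∠Z = −∠Y = 42.83°

56.47 Ω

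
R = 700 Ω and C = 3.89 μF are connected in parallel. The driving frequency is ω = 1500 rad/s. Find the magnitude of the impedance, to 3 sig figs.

166 Ω

X_C = 1/(ωC) = 171 Ω
Parallel: admittances add. Y = 1/R + jωC
Y = (0.00143 + j0.00583) S
|Y| = 0.00601 S → |Z| = 1/|Y| = 166 Ω, ∠Z = −∠Y = -76.2°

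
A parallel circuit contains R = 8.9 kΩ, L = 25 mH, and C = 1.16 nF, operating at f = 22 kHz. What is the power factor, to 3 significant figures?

0.657

ω = 2πf = 138200 rad/s
X_L = ωL = 3460 Ω
X_C = 1/(ωC) = 6240 Ω
Parallel: admittances add. Y = 1/R + 1/(jωL) + jωC
Y = (0.000112 − j0.000129) S
|Y| = 0.000171 S → |Z| = 1/|Y| = 5840 Ω, ∠Z = −∠Y = 48.9°
cos φ = cos(48.9°) = 0.657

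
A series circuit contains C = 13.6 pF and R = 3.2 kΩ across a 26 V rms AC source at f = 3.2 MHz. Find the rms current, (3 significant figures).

5.35 mA

ω = 2πf = 2.011e+07 rad/s
X_C = 1/(ωC) = 3660 Ω
Z = 3200 − j3660 Ω
|Z| = √(3200² + 3660²) = 4860 Ω
I = V/|Z| = 26/4860 = 5.35 mA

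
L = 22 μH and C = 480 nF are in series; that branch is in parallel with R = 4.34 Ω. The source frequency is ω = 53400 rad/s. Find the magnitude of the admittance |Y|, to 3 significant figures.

X_L = ωL = 1.17 Ω
X_C = 1/(ωC) = 39.0 Ω
Branch 1: Z₁ = R = 4.34 Ω
Branch 2 (series LC): Z₂ = j(X_L − X_C) = −j37.8 Ω
Parallel: Z = Z₁Z₂/(Z₁+Z₂), |Z| = 4.31 Ω, ∠Z = -6.54°
|Y| = 1/|Z| = 232 mS

232 mS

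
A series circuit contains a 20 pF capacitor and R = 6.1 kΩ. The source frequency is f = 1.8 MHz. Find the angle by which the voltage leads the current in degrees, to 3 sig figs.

-35.9°

ω = 2πf = 1.131e+07 rad/s
X_C = 1/(ωC) = 4420 Ω
Z = 6100 − j4420 Ω
|Z| = √(6100² + 4420²) = 7530 Ω
∠Z = arctan(-4420/6100) = -35.9°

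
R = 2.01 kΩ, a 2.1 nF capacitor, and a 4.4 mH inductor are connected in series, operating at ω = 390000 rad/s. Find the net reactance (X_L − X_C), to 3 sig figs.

X_L = ωL = 1720 Ω
X_C = 1/(ωC) = 1220 Ω
X = 1720 − 1220 = 495 Ω

495 Ω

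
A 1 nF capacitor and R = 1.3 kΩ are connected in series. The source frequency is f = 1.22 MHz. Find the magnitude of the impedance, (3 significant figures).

ω = 2πf = 7.665e+06 rad/s
X_C = 1/(ωC) = 130 Ω
Z = 1300 − j130 Ω
|Z| = √(1300² + 130²) = 1310 Ω

1310 Ω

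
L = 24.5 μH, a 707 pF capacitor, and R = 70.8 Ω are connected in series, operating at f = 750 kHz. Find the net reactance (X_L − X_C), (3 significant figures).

ω = 2πf = 4.712e+06 rad/s
X_L = ωL = 115 Ω
X_C = 1/(ωC) = 300 Ω
X = 115 − 300 = -185 Ω

-185 Ω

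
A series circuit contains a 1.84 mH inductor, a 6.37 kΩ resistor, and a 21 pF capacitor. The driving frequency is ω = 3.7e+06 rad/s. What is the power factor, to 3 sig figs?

0.724

X_L = ωL = 6810 Ω
X_C = 1/(ωC) = 12900 Ω
Net reactance X = X_L − X_C = -6060 Ω
Z = 6370 − j6060 Ω
|Z| = √(6370² + 6060²) = 8790 Ω
∠Z = arctan(-6060/6370) = -43.6°
cos φ = cos(-43.6°) = 0.724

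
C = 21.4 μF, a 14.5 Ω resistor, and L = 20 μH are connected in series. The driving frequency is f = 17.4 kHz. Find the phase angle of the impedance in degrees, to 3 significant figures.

ω = 2πf = 109300 rad/s
X_L = ωL = 2.19 Ω
X_C = 1/(ωC) = 0.427 Ω
Net reactance X = X_L − X_C = 1.76 Ω
Z = 14.5 + j1.76 Ω
|Z| = √(14.5² + 1.76²) = 14.6 Ω
∠Z = arctan(1.76/14.5) = 6.92°

6.92°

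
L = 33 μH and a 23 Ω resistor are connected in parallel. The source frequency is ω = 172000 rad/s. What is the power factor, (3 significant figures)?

X_L = ωL = 5.68 Ω
Parallel: admittances add. Y = 1/R + 1/(jωL)
Y = (0.0435 − j0.176) S
|Y| = 0.181 S → |Z| = 1/|Y| = 5.51 Ω, ∠Z = −∠Y = 76.1°
cos φ = cos(76.1°) = 0.240

0.240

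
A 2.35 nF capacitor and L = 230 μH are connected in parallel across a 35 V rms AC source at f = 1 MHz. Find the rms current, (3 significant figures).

ω = 2πf = 6.283e+06 rad/s
X_L = ωL = 1450 Ω
X_C = 1/(ωC) = 67.7 Ω
Parallel: admittances add. Y = 1/(jωL) + jωC
Y = (0 + j0.0141) S
|Y| = 0.0141 S → |Z| = 1/|Y| = 71.1 Ω, ∠Z = −∠Y = -90.0°
I = V/|Z| = 35/71.1 = 493 mA

493 mA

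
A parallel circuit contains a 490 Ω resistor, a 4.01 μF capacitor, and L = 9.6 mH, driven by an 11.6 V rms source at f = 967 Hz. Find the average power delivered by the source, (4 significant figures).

ω = 2πf = 6076 rad/s
X_L = ωL = 58.33 Ω
X_C = 1/(ωC) = 41.04 Ω
Parallel: admittances add. Y = 1/R + 1/(jωL) + jωC
Y = (0.002041 + j0.007220) S
|Y| = 0.007503 S → |Z| = 1/|Y| = 133.3 Ω, ∠Z = −∠Y = -74.22°
I = V/|Z| = 87.03 mA
P = VI cos φ = 11.6 × 0.08703 × cos(-74.22°) = 274.6 mW

274.6 mW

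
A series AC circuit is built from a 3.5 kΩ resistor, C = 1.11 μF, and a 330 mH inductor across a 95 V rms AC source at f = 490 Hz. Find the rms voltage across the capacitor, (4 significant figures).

ω = 2πf = 3079 rad/s
X_L = ωL = 1016 Ω
X_C = 1/(ωC) = 292.6 Ω
Net reactance X = X_L − X_C = 723.4 Ω
Z = 3500 + j723.4 Ω
|Z| = √(3500² + 723.4²) = 3574 Ω
I = V/|Z| = 26.58 mA
V_C = I·|Z_C| = 0.02658 × 292.6 = 7.778 V

7.778 V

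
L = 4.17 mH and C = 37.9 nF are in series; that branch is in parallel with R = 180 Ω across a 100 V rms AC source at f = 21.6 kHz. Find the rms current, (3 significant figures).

617 mA

ω = 2πf = 135700 rad/s
X_L = ωL = 566 Ω
X_C = 1/(ωC) = 194 Ω
Branch 1: Z₁ = R = 180 Ω
Branch 2 (series LC): Z₂ = j(X_L − X_C) = j372 Ω
Parallel: Z = Z₁Z₂/(Z₁+Z₂), |Z| = 162 Ω, ∠Z = 25.8°
I = V/|Z| = 100/162 = 617 mA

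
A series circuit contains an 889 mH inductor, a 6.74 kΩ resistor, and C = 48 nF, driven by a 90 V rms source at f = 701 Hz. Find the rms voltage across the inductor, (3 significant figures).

51.9 V

ω = 2πf = 4405 rad/s
X_L = ωL = 3920 Ω
X_C = 1/(ωC) = 4730 Ω
Net reactance X = X_L − X_C = -814 Ω
Z = 6740 − j814 Ω
|Z| = √(6740² + 814²) = 6790 Ω
I = V/|Z| = 13.3 mA
V_L = I·|Z_L| = 0.0133 × 3920 = 51.9 V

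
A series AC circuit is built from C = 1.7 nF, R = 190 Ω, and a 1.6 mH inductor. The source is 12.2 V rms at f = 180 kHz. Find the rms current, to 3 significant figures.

ω = 2πf = 1.131e+06 rad/s
X_L = ωL = 1810 Ω
X_C = 1/(ωC) = 520 Ω
Net reactance X = X_L − X_C = 1290 Ω
Z = 190 + j1290 Ω
|Z| = √(190² + 1290²) = 1300 Ω
I = V/|Z| = 12.2/1300 = 9.36 mA

9.36 mA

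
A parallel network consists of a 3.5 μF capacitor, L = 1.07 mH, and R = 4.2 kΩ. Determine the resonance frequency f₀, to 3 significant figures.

ω₀ = 1/√(LC) = 1/√(0.00107 × 3.5e-06) = 16340 rad/s
f₀ = ω₀/(2π) = 2.60 kHz

2.60 kHz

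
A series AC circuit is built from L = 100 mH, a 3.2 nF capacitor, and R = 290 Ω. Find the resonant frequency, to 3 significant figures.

ω₀ = 1/√(LC) = 1/√(0.1 × 3.2e-09) = 55900 rad/s
f₀ = ω₀/(2π) = 8.90 kHz

8.90 kHz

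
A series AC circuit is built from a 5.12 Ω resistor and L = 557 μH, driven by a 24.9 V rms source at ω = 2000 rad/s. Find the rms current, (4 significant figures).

4.752 A

X_L = ωL = 1.114 Ω
Z = 5.120 + j1.114 Ω
|Z| = √(5.120² + 1.114²) = 5.240 Ω
I = V/|Z| = 24.9/5.240 = 4.752 A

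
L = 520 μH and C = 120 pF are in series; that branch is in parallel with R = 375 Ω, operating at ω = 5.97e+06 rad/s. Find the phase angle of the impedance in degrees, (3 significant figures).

X_L = ωL = 3100 Ω
X_C = 1/(ωC) = 1400 Ω
Branch 1: Z₁ = R = 375 Ω
Branch 2 (series LC): Z₂ = j(X_L − X_C) = j1710 Ω
Parallel: Z = Z₁Z₂/(Z₁+Z₂), |Z| = 366 Ω, ∠Z = 12.4°

12.4°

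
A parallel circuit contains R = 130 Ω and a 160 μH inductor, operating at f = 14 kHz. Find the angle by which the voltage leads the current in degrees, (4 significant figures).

83.82°

ω = 2πf = 87960 rad/s
X_L = ωL = 14.07 Ω
Parallel: admittances add. Y = 1/R + 1/(jωL)
Y = (0.007692 − j0.07105) S
|Y| = 0.07147 S → |Z| = 1/|Y| = 13.99 Ω, ∠Z = −∠Y = 83.82°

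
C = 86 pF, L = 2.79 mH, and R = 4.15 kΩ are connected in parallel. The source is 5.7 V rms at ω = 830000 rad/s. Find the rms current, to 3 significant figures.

2.47 mA

X_L = ωL = 2320 Ω
X_C = 1/(ωC) = 14000 Ω
Parallel: admittances add. Y = 1/R + 1/(jωL) + jωC
Y = (0.000241 − j0.000360) S
|Y| = 0.000434 S → |Z| = 1/|Y| = 2310 Ω, ∠Z = −∠Y = 56.2°
I = V/|Z| = 5.7/2310 = 2.47 mA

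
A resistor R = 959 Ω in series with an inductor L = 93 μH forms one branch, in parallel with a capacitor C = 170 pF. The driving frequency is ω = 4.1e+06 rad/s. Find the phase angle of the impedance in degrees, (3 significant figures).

X_L = ωL = 381 Ω
X_C = 1/(ωC) = 1430 Ω
Branch 1 (R+jX_L): Z₁ = 959 + j381 Ω, |Z₁| = 1030 Ω
Branch 2 (−jX_C): Z₂ = −j1430 Ω
Parallel: Z = Z₁Z₂/(Z₁+Z₂), |Z| = 1040 Ω, ∠Z = -20.6°

-20.6°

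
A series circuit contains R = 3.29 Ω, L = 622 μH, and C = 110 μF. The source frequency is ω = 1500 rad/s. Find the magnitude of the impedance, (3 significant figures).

6.09 Ω

X_L = ωL = 0.933 Ω
X_C = 1/(ωC) = 6.06 Ω
Net reactance X = X_L − X_C = -5.13 Ω
Z = 3.29 − j5.13 Ω
|Z| = √(3.29² + 5.13²) = 6.09 Ω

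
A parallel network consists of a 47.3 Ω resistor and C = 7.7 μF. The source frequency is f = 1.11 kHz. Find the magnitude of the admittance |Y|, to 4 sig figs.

ω = 2πf = 6974 rad/s
X_C = 1/(ωC) = 18.62 Ω
Parallel: admittances add. Y = 1/R + jωC
Y = (0.02114 + j0.05370) S
|Y| = 0.05771 S → |Z| = 1/|Y| = 17.33 Ω, ∠Z = −∠Y = -68.51°

57.71 mS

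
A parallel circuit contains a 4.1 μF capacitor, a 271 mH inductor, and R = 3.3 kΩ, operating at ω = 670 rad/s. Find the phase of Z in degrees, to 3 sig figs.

X_L = ωL = 182 Ω
X_C = 1/(ωC) = 364 Ω
Parallel: admittances add. Y = 1/R + 1/(jωL) + jωC
Y = (0.000303 − j0.00276) S
|Y| = 0.00278 S → |Z| = 1/|Y| = 360 Ω, ∠Z = −∠Y = 83.7°

83.7°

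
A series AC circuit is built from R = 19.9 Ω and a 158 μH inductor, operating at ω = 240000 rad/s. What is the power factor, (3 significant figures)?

X_L = ωL = 37.9 Ω
Z = 19.9 + j37.9 Ω
|Z| = √(19.9² + 37.9²) = 42.8 Ω
∠Z = arctan(37.9/19.9) = 62.3°
cos φ = cos(62.3°) = 0.465

0.465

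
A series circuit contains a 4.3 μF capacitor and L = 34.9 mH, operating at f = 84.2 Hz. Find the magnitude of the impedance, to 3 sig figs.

421 Ω

ω = 2πf = 529.0 rad/s
X_L = ωL = 18.5 Ω
X_C = 1/(ωC) = 440 Ω
Net reactance X = X_L − X_C = -421 Ω
Z = − j421 Ω
|Z| = √(0² + 421²) = 421 Ω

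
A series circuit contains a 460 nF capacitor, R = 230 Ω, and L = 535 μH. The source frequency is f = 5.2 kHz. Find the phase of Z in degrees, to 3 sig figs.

ω = 2πf = 32670 rad/s
X_L = ωL = 17.5 Ω
X_C = 1/(ωC) = 66.5 Ω
Net reactance X = X_L − X_C = -49.1 Ω
Z = 230 − j49.1 Ω
|Z| = √(230² + 49.1²) = 235 Ω
∠Z = arctan(-49.1/230) = -12.0°

-12.0°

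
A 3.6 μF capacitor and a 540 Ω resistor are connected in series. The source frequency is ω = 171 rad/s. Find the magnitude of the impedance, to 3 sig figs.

X_C = 1/(ωC) = 1620 Ω
Z = 540 − j1620 Ω
|Z| = √(540² + 1620²) = 1710 Ω

1710 Ω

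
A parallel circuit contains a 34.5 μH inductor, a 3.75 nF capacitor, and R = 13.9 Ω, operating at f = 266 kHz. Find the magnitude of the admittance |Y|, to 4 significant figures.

ω = 2πf = 1.671e+06 rad/s
X_L = ωL = 57.66 Ω
X_C = 1/(ωC) = 159.6 Ω
Parallel: admittances add. Y = 1/R + 1/(jωL) + jωC
Y = (0.07194 − j0.01108) S
|Y| = 0.07279 S → |Z| = 1/|Y| = 13.74 Ω, ∠Z = −∠Y = 8.752°

72.79 mS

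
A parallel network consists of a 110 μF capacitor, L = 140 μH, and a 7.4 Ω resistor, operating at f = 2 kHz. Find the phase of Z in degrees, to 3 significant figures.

ω = 2πf = 12570 rad/s
X_L = ωL = 1.76 Ω
X_C = 1/(ωC) = 0.723 Ω
Parallel: admittances add. Y = 1/R + 1/(jωL) + jωC
Y = (0.135 + j0.814) S
|Y| = 0.825 S → |Z| = 1/|Y| = 1.21 Ω, ∠Z = −∠Y = -80.6°

-80.6°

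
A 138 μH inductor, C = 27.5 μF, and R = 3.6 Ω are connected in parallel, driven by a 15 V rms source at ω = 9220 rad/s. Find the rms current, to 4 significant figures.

9.008 A

X_L = ωL = 1.272 Ω
X_C = 1/(ωC) = 3.944 Ω
Parallel: admittances add. Y = 1/R + 1/(jωL) + jωC
Y = (0.2778 − j0.5324) S
|Y| = 0.6005 S → |Z| = 1/|Y| = 1.665 Ω, ∠Z = −∠Y = 62.45°
I = V/|Z| = 15/1.665 = 9.008 A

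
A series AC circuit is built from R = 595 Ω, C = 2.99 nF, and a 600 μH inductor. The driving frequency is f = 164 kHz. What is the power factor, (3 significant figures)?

0.897

ω = 2πf = 1.03e+06 rad/s
X_L = ωL = 618 Ω
X_C = 1/(ωC) = 325 Ω
Net reactance X = X_L − X_C = 294 Ω
Z = 595 + j294 Ω
|Z| = √(595² + 294²) = 664 Ω
∠Z = arctan(294/595) = 26.3°
cos φ = cos(26.3°) = 0.897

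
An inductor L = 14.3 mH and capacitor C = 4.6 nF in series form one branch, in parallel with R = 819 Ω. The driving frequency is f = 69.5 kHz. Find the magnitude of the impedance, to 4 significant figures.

810.8 Ω

ω = 2πf = 436700 rad/s
X_L = ωL = 6245 Ω
X_C = 1/(ωC) = 497.8 Ω
Branch 1: Z₁ = R = 819.0 Ω
Branch 2 (series LC): Z₂ = j(X_L − X_C) = j5747 Ω
Parallel: Z = Z₁Z₂/(Z₁+Z₂), |Z| = 810.8 Ω, ∠Z = 8.111°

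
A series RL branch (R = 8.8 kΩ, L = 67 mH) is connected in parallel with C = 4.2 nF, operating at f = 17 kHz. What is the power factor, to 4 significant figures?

0.1715

ω = 2πf = 106800 rad/s
X_L = ωL = 7157 Ω
X_C = 1/(ωC) = 2229 Ω
Branch 1 (R+jX_L): Z₁ = 8800 + j7157 Ω, |Z₁| = 11340 Ω
Branch 2 (−jX_C): Z₂ = −j2229 Ω
Parallel: Z = Z₁Z₂/(Z₁+Z₂), |Z| = 2507 Ω, ∠Z = -80.13°
cos φ = cos(-80.13°) = 0.1715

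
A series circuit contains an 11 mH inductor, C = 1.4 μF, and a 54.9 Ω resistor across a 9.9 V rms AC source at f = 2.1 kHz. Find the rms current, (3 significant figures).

ω = 2πf = 13190 rad/s
X_L = ωL = 145 Ω
X_C = 1/(ωC) = 54.1 Ω
Net reactance X = X_L − X_C = 91.0 Ω
Z = 54.9 + j91.0 Ω
|Z| = √(54.9² + 91.0²) = 106 Ω
I = V/|Z| = 9.9/106 = 93.1 mA

93.1 mA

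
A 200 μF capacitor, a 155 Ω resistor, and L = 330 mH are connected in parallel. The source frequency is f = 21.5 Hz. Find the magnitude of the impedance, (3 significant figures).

126 Ω

ω = 2πf = 135.1 rad/s
X_L = ωL = 44.6 Ω
X_C = 1/(ωC) = 37.0 Ω
Parallel: admittances add. Y = 1/R + 1/(jωL) + jωC
Y = (0.00645 + j0.00459) S
|Y| = 0.00792 S → |Z| = 1/|Y| = 126 Ω, ∠Z = −∠Y = -35.4°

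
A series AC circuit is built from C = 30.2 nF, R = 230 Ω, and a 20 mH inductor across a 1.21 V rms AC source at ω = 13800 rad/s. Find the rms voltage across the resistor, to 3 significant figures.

0.130 V

X_L = ωL = 276 Ω
X_C = 1/(ωC) = 2400 Ω
Net reactance X = X_L − X_C = -2120 Ω
Z = 230 − j2120 Ω
|Z| = √(230² + 2120²) = 2140 Ω
I = V/|Z| = 567 μA
V_R = I·|Z_R| = 0.000567 × 230 = 0.130 V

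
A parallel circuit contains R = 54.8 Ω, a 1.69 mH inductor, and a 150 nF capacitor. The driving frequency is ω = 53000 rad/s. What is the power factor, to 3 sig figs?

X_L = ωL = 89.6 Ω
X_C = 1/(ωC) = 126 Ω
Parallel: admittances add. Y = 1/R + 1/(jωL) + jωC
Y = (0.0182 − j0.00321) S
|Y| = 0.0185 S → |Z| = 1/|Y| = 54.0 Ω, ∠Z = −∠Y = 9.99°
cos φ = cos(9.99°) = 0.985

0.985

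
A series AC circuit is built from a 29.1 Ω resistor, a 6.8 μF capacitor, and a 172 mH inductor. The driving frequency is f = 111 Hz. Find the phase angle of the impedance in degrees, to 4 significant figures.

ω = 2πf = 697.4 rad/s
X_L = ωL = 120.0 Ω
X_C = 1/(ωC) = 210.9 Ω
Net reactance X = X_L − X_C = -90.90 Ω
Z = 29.10 − j90.90 Ω
|Z| = √(29.10² + 90.90²) = 95.44 Ω
∠Z = arctan(-90.90/29.10) = -72.25°

-72.25°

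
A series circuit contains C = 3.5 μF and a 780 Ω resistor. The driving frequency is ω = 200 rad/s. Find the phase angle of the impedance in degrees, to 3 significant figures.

-61.4°

X_C = 1/(ωC) = 1430 Ω
Z = 780 − j1430 Ω
|Z| = √(780² + 1430²) = 1630 Ω
∠Z = arctan(-1430/780) = -61.4°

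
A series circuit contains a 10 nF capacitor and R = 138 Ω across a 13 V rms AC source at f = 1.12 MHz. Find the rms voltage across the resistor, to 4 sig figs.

12.93 V

ω = 2πf = 7.037e+06 rad/s
X_C = 1/(ωC) = 14.21 Ω
Z = 138.0 − j14.21 Ω
|Z| = √(138.0² + 14.21²) = 138.7 Ω
I = V/|Z| = 93.71 mA
V_R = I·|Z_R| = 0.09371 × 138.0 = 12.93 V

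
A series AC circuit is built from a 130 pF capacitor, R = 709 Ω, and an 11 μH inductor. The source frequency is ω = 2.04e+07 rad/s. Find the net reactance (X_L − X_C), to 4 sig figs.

-152.7 Ω

X_L = ωL = 224.4 Ω
X_C = 1/(ωC) = 377.1 Ω
X = 224.4 − 377.1 = -152.7 Ω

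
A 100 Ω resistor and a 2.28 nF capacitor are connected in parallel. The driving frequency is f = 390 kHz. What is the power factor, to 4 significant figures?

0.8730

ω = 2πf = 2.45e+06 rad/s
X_C = 1/(ωC) = 179.0 Ω
Parallel: admittances add. Y = 1/R + jωC
Y = (0.01000 + j0.005587) S
|Y| = 0.01145 S → |Z| = 1/|Y| = 87.30 Ω, ∠Z = −∠Y = -29.19°
cos φ = cos(-29.19°) = 0.8730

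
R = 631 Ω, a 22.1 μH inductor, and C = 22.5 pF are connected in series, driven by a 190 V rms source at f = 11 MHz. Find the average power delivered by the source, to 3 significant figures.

ω = 2πf = 6.912e+07 rad/s
X_L = ωL = 1530 Ω
X_C = 1/(ωC) = 643 Ω
Net reactance X = X_L − X_C = 884 Ω
Z = 631 + j884 Ω
|Z| = √(631² + 884²) = 1090 Ω
∠Z = arctan(884/631) = 54.5°
I = V/|Z| = 175 mA
P = VI cos φ = 190 × 0.175 × cos(54.5°) = 19.3 W

19.3 W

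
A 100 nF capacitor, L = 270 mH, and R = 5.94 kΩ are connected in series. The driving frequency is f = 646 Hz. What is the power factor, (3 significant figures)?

0.974

ω = 2πf = 4059 rad/s
X_L = ωL = 1100 Ω
X_C = 1/(ωC) = 2460 Ω
Net reactance X = X_L − X_C = -1370 Ω
Z = 5940 − j1370 Ω
|Z| = √(5940² + 1370²) = 6100 Ω
∠Z = arctan(-1370/5940) = -13.0°
cos φ = cos(-13.0°) = 0.974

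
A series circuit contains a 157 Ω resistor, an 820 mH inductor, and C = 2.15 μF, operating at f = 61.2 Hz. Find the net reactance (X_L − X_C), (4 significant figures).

ω = 2πf = 384.5 rad/s
X_L = ωL = 315.3 Ω
X_C = 1/(ωC) = 1210 Ω
X = 315.3 − 1210 = -894.3 Ω

-894.3 Ω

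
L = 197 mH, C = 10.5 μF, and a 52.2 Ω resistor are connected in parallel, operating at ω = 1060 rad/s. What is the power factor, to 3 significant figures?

0.949

X_L = ωL = 209 Ω
X_C = 1/(ωC) = 89.8 Ω
Parallel: admittances add. Y = 1/R + 1/(jωL) + jωC
Y = (0.0192 + j0.00634) S
|Y| = 0.0202 S → |Z| = 1/|Y| = 49.6 Ω, ∠Z = −∠Y = -18.3°
cos φ = cos(-18.3°) = 0.949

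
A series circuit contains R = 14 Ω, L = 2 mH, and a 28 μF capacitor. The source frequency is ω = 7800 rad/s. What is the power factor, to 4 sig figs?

0.7857

X_L = ωL = 15.60 Ω
X_C = 1/(ωC) = 4.579 Ω
Net reactance X = X_L − X_C = 11.02 Ω
Z = 14.00 + j11.02 Ω
|Z| = √(14.00² + 11.02²) = 17.82 Ω
∠Z = arctan(11.02/14.00) = 38.21°
cos φ = cos(38.21°) = 0.7857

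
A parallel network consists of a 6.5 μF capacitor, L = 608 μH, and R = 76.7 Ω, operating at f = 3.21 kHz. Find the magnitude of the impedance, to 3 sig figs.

ω = 2πf = 20170 rad/s
X_L = ωL = 12.3 Ω
X_C = 1/(ωC) = 7.63 Ω
Parallel: admittances add. Y = 1/R + 1/(jωL) + jωC
Y = (0.0130 + j0.0496) S
|Y| = 0.0512 S → |Z| = 1/|Y| = 19.5 Ω, ∠Z = −∠Y = -75.3°

19.5 Ω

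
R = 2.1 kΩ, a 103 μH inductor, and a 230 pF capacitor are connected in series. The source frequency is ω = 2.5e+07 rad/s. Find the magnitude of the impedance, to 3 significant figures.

3190 Ω

X_L = ωL = 2580 Ω
X_C = 1/(ωC) = 174 Ω
Net reactance X = X_L − X_C = 2400 Ω
Z = 2100 + j2400 Ω
|Z| = √(2100² + 2400²) = 3190 Ω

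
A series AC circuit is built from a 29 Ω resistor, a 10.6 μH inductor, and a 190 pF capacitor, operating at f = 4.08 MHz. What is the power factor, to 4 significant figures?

0.4001

ω = 2πf = 2.564e+07 rad/s
X_L = ωL = 271.7 Ω
X_C = 1/(ωC) = 205.3 Ω
Net reactance X = X_L − X_C = 66.43 Ω
Z = 29.00 + j66.43 Ω
|Z| = √(29.00² + 66.43²) = 72.48 Ω
∠Z = arctan(66.43/29.00) = 66.42°
cos φ = cos(66.42°) = 0.4001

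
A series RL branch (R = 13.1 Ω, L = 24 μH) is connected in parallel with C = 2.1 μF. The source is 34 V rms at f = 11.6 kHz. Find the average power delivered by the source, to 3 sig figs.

86.7 W

ω = 2πf = 72880 rad/s
X_L = ωL = 1.75 Ω
X_C = 1/(ωC) = 6.53 Ω
Branch 1 (R+jX_L): Z₁ = 13.1 + j1.75 Ω, |Z₁| = 13.2 Ω
Branch 2 (−jX_C): Z₂ = −j6.53 Ω
Parallel: Z = Z₁Z₂/(Z₁+Z₂), |Z| = 6.19 Ω, ∠Z = -62.3°
I = V/|Z| = 5.49 A
P = VI cos φ = 34 × 5.49 × cos(-62.3°) = 86.7 W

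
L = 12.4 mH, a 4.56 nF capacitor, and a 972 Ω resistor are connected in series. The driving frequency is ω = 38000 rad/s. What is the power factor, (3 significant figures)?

0.180

X_L = ωL = 471 Ω
X_C = 1/(ωC) = 5770 Ω
Net reactance X = X_L − X_C = -5300 Ω
Z = 972 − j5300 Ω
|Z| = √(972² + 5300²) = 5390 Ω
∠Z = arctan(-5300/972) = -79.6°
cos φ = cos(-79.6°) = 0.180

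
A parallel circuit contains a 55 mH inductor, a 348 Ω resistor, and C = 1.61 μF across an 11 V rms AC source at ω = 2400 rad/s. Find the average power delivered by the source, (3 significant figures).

X_L = ωL = 132 Ω
X_C = 1/(ωC) = 259 Ω
Parallel: admittances add. Y = 1/R + 1/(jωL) + jωC
Y = (0.00287 − j0.00371) S
|Y| = 0.00469 S → |Z| = 1/|Y| = 213 Ω, ∠Z = −∠Y = 52.3°
I = V/|Z| = 51.6 mA
P = VI cos φ = 11 × 0.0516 × cos(52.3°) = 348 mW

348 mW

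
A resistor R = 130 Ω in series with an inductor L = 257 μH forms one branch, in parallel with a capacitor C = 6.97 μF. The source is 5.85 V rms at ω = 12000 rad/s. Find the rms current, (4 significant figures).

490.3 mA

X_L = ωL = 3.084 Ω
X_C = 1/(ωC) = 11.96 Ω
Branch 1 (R+jX_L): Z₁ = 130.0 + j3.084 Ω, |Z₁| = 130.0 Ω
Branch 2 (−jX_C): Z₂ = −j11.96 Ω
Parallel: Z = Z₁Z₂/(Z₁+Z₂), |Z| = 11.93 Ω, ∠Z = -84.74°
I = V/|Z| = 5.85/11.93 = 490.3 mA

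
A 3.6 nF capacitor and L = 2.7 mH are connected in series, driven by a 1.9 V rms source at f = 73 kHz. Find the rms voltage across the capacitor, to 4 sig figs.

1.818 V

ω = 2πf = 458700 rad/s
X_L = ωL = 1238 Ω
X_C = 1/(ωC) = 605.6 Ω
Net reactance X = X_L − X_C = 632.8 Ω
Z = j632.8 Ω
|Z| = √(0² + 632.8²) = 632.8 Ω
I = V/|Z| = 3.003 mA
V_C = I·|Z_C| = 0.003003 × 605.6 = 1.818 V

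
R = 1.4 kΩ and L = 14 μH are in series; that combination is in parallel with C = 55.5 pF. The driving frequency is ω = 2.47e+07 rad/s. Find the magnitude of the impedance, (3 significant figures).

725 Ω

X_L = ωL = 346 Ω
X_C = 1/(ωC) = 729 Ω
Branch 1 (R+jX_L): Z₁ = 1400 + j346 Ω, |Z₁| = 1440 Ω
Branch 2 (−jX_C): Z₂ = −j729 Ω
Parallel: Z = Z₁Z₂/(Z₁+Z₂), |Z| = 725 Ω, ∠Z = -60.8°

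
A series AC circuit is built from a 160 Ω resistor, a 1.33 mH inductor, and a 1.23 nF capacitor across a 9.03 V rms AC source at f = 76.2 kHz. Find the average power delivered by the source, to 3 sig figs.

ω = 2πf = 478800 rad/s
X_L = ωL = 637 Ω
X_C = 1/(ωC) = 1700 Ω
Net reactance X = X_L − X_C = -1060 Ω
Z = 160 − j1060 Ω
|Z| = √(160² + 1060²) = 1070 Ω
∠Z = arctan(-1060/160) = -81.4°
I = V/|Z| = 8.41 mA
P = VI cos φ = 9.03 × 0.00841 × cos(-81.4°) = 11.3 mW

11.3 mW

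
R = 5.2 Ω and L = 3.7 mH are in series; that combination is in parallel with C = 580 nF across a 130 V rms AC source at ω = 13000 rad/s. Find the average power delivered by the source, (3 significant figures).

X_L = ωL = 48.1 Ω
X_C = 1/(ωC) = 133 Ω
Branch 1 (R+jX_L): Z₁ = 5.20 + j48.1 Ω, |Z₁| = 48.4 Ω
Branch 2 (−jX_C): Z₂ = −j133 Ω
Parallel: Z = Z₁Z₂/(Z₁+Z₂), |Z| = 75.8 Ω, ∠Z = 80.3°
I = V/|Z| = 1.72 A
P = VI cos φ = 130 × 1.72 × cos(80.3°) = 37.5 W

37.5 W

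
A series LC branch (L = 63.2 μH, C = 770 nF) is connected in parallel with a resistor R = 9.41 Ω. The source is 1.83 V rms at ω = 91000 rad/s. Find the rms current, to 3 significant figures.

X_L = ωL = 5.75 Ω
X_C = 1/(ωC) = 14.3 Ω
Branch 1: Z₁ = R = 9.41 Ω
Branch 2 (series LC): Z₂ = j(X_L − X_C) = −j8.52 Ω
Parallel: Z = Z₁Z₂/(Z₁+Z₂), |Z| = 6.32 Ω, ∠Z = -47.8°
I = V/|Z| = 1.83/6.32 = 290 mA

290 mA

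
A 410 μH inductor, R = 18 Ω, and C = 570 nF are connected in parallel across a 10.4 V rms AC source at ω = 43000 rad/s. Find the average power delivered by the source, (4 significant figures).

6.009 W

X_L = ωL = 17.63 Ω
X_C = 1/(ωC) = 40.80 Ω
Parallel: admittances add. Y = 1/R + 1/(jωL) + jωC
Y = (0.05556 − j0.03221) S
|Y| = 0.06422 S → |Z| = 1/|Y| = 15.57 Ω, ∠Z = −∠Y = 30.11°
I = V/|Z| = 667.9 mA
P = VI cos φ = 10.4 × 0.6679 × cos(30.11°) = 6.009 W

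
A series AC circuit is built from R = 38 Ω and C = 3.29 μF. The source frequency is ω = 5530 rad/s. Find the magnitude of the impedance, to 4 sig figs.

66.82 Ω

X_C = 1/(ωC) = 54.96 Ω
Z = 38.00 − j54.96 Ω
|Z| = √(38.00² + 54.96²) = 66.82 Ω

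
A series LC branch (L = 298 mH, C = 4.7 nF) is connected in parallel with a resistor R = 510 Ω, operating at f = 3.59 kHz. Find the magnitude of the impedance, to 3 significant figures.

501 Ω

ω = 2πf = 22560 rad/s
X_L = ωL = 6720 Ω
X_C = 1/(ωC) = 9430 Ω
Branch 1: Z₁ = R = 510 Ω
Branch 2 (series LC): Z₂ = j(X_L − X_C) = −j2710 Ω
Parallel: Z = Z₁Z₂/(Z₁+Z₂), |Z| = 501 Ω, ∠Z = -10.7°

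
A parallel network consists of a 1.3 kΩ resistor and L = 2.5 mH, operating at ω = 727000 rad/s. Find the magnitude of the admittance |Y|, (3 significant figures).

X_L = ωL = 1820 Ω
Parallel: admittances add. Y = 1/R + 1/(jωL)
Y = (0.000769 − j0.000550) S
|Y| = 0.000946 S → |Z| = 1/|Y| = 1060 Ω, ∠Z = −∠Y = 35.6°

946 μS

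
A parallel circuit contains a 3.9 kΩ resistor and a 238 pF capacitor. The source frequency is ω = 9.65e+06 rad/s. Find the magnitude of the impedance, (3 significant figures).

433 Ω

X_C = 1/(ωC) = 435 Ω
Parallel: admittances add. Y = 1/R + jωC
Y = (0.000256 + j0.00230) S
|Y| = 0.00231 S → |Z| = 1/|Y| = 433 Ω, ∠Z = −∠Y = -83.6°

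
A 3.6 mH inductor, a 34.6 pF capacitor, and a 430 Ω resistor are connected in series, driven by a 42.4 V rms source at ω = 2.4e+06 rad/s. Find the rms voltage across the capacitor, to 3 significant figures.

149 V

X_L = ωL = 8640 Ω
X_C = 1/(ωC) = 12000 Ω
Net reactance X = X_L − X_C = -3400 Ω
Z = 430 − j3400 Ω
|Z| = √(430² + 3400²) = 3430 Ω
I = V/|Z| = 12.4 mA
V_C = I·|Z_C| = 0.0124 × 12000 = 149 V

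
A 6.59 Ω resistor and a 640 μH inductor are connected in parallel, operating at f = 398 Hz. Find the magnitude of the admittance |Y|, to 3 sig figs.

ω = 2πf = 2501 rad/s
X_L = ωL = 1.60 Ω
Parallel: admittances add. Y = 1/R + 1/(jωL)
Y = (0.152 − j0.625) S
|Y| = 0.643 S → |Z| = 1/|Y| = 1.56 Ω, ∠Z = −∠Y = 76.3°

643 mS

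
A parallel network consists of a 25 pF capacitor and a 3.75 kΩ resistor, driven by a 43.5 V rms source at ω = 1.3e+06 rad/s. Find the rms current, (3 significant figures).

X_C = 1/(ωC) = 30800 Ω
Parallel: admittances add. Y = 1/R + jωC
Y = (0.000267 + j3.25e-05) S
|Y| = 0.000269 S → |Z| = 1/|Y| = 3720 Ω, ∠Z = −∠Y = -6.95°
I = V/|Z| = 43.5/3720 = 11.7 mA

11.7 mA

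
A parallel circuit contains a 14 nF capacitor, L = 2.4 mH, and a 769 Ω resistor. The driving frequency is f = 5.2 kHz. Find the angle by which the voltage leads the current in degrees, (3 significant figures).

ω = 2πf = 32670 rad/s
X_L = ωL = 78.4 Ω
X_C = 1/(ωC) = 2190 Ω
Parallel: admittances add. Y = 1/R + 1/(jωL) + jωC
Y = (0.00130 − j0.0123) S
|Y| = 0.0124 S → |Z| = 1/|Y| = 80.9 Ω, ∠Z = −∠Y = 84.0°

84.0°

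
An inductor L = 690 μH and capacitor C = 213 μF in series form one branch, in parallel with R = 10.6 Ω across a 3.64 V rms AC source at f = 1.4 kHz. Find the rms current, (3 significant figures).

742 mA

ω = 2πf = 8796 rad/s
X_L = ωL = 6.07 Ω
X_C = 1/(ωC) = 0.534 Ω
Branch 1: Z₁ = R = 10.6 Ω
Branch 2 (series LC): Z₂ = j(X_L − X_C) = j5.54 Ω
Parallel: Z = Z₁Z₂/(Z₁+Z₂), |Z| = 4.91 Ω, ∠Z = 62.4°
I = V/|Z| = 3.64/4.91 = 742 mA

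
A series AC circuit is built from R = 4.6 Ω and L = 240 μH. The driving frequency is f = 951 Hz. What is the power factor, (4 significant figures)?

ω = 2πf = 5975 rad/s
X_L = ωL = 1.434 Ω
Z = 4.600 + j1.434 Ω
|Z| = √(4.600² + 1.434²) = 4.818 Ω
∠Z = arctan(1.434/4.600) = 17.32°
cos φ = cos(17.32°) = 0.9547

0.9547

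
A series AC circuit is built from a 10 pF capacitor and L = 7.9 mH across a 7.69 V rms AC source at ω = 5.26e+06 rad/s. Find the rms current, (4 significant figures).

341.1 μA

X_L = ωL = 41550 Ω
X_C = 1/(ωC) = 19010 Ω
Net reactance X = X_L − X_C = 22540 Ω
Z = j22540 Ω
|Z| = √(0² + 22540²) = 22540 Ω
I = V/|Z| = 7.69/22540 = 341.1 μA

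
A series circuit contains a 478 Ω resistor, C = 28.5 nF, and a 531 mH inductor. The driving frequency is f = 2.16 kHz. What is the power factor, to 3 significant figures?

0.103

ω = 2πf = 13570 rad/s
X_L = ωL = 7210 Ω
X_C = 1/(ωC) = 2590 Ω
Net reactance X = X_L − X_C = 4620 Ω
Z = 478 + j4620 Ω
|Z| = √(478² + 4620²) = 4650 Ω
∠Z = arctan(4620/478) = 84.1°
cos φ = cos(84.1°) = 0.103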